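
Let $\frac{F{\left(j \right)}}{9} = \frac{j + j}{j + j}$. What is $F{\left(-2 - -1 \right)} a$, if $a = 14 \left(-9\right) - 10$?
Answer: $-1224$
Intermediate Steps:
$F{\left(j \right)} = 9$ ($F{\left(j \right)} = 9 \frac{j + j}{j + j} = 9 \frac{2 j}{2 j} = 9 \cdot 2 j \frac{1}{2 j} = 9 \cdot 1 = 9$)
$a = -136$ ($a = -126 - 10 = -136$)
$F{\left(-2 - -1 \right)} a = 9 \left(-136\right) = -1224$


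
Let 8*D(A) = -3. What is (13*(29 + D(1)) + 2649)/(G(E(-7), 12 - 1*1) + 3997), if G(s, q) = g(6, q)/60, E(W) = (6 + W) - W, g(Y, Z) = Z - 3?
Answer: 362535/479656 ≈ 0.75582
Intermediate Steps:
g(Y, Z) = -3 + Z
D(A) = -3/8 (D(A) = (⅛)*(-3) = -3/8)
E(W) = 6
G(s, q) = -1/20 + q/60 (G(s, q) = (-3 + q)/60 = (-3 + q)*(1/60) = -1/20 + q/60)
(13*(29 + D(1)) + 2649)/(G(E(-7), 12 - 1*1) + 3997) = (13*(29 - 3/8) + 2649)/((-1/20 + (12 - 1*1)/60) + 3997) = (13*(229/8) + 2649)/((-1/20 + (12 - 1)/60) + 3997) = (2977/8 + 2649)/((-1/20 + (1/60)*11) + 3997) = 24169/(8*((-1/20 + 11/60) + 3997)) = 24169/(8*(2/15 + 3997)) = 24169/(8*(59957/15)) = (24169/8)*(15/59957) = 362535/479656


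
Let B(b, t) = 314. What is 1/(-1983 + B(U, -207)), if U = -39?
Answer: -1/1669 ≈ -0.00059916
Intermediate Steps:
1/(-1983 + B(U, -207)) = 1/(-1983 + 314) = 1/(-1669) = -1/1669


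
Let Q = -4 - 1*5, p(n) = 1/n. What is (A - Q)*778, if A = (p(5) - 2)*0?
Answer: 7002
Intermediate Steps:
Q = -9 (Q = -4 - 5 = -9)
A = 0 (A = (1/5 - 2)*0 = -9/5*0 = 0)
(A - Q)*778 = (0 - 1*(-9))*778 = (0 + 9)*778 = 9*778 = 7002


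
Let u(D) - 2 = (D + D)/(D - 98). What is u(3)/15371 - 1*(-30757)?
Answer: 44912755649/1460245 ≈ 30757.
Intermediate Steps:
u(D) = 2 + 2*D/(-98 + D) (u(D) = 2 + (D + D)/(D - 98) = 2 + (2*D)/(-98 + D) = 2 + 2*D/(-98 + D))
u(3)/15371 - 1*(-30757) = (4*(-49 + 3)/(-98 + 3))/15371 - 1*(-30757) = (4*(-46)/(-95))*(1/15371) + 30757 = (4*(-1/95)*(-46))*(1/15371) + 30757 = (184/95)*(1/15371) + 30757 = 184/1460245 + 30757 = 44912755649/1460245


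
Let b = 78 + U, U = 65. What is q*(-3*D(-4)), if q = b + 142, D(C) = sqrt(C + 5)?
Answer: -855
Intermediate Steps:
b = 143 (b = 78 + 65 = 143)
D(C) = sqrt(5 + C)
q = 285 (q = 143 + 142 = 285)
q*(-3*D(-4)) = 285*(-3*sqrt(5 - 4)) = 285*(-3*sqrt(1)) = 285*(-3*1) = 285*(-3) = -855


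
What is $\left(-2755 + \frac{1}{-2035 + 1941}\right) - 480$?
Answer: $- \frac{304091}{94} \approx -3235.0$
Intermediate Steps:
$\left(-2755 + \frac{1}{-2035 + 1941}\right) - 480 = \left(-2755 + \frac{1}{-94}\right) - 480 = \left(-2755 - \frac{1}{94}\right) - 480 = - \frac{258971}{94} - 480 = - \frac{304091}{94}$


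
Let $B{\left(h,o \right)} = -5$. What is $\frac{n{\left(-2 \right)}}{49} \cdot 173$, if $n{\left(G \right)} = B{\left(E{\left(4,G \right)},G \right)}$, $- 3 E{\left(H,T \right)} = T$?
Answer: $- \frac{865}{49} \approx -17.653$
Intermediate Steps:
$E{\left(H,T \right)} = - \frac{T}{3}$
$n{\left(G \right)} = -5$
$\frac{n{\left(-2 \right)}}{49} \cdot 173 = \frac{1}{49} \left(-5\right) 173 = \left(- \frac{5}{49}\right) 173 = - \frac{865}{49}$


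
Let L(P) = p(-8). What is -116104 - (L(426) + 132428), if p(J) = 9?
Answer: -248541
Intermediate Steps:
L(P) = 9
-116104 - (L(426) + 132428) = -116104 - (9 + 132428) = -116104 - 1*132437 = -116104 - 132437 = -248541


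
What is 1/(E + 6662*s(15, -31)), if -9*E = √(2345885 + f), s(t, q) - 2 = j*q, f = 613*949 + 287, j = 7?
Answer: -116018730/166177104612991 + 9*√2927909/166177104612991 ≈ -6.9807e-7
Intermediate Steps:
f = 582024 (f = 581737 + 287 = 582024)
s(t, q) = 2 + 7*q
E = -√2927909/9 (E = -√(2345885 + 582024)/9 = -√2927909/9 ≈ -190.12)
1/(E + 6662*s(15, -31)) = 1/(-√2927909/9 + 6662*(2 + 7*(-31))) = 1/(-√2927909/9 + 6662*(2 - 217)) = 1/(-√2927909/9 + 6662*(-215)) = 1/(-√2927909/9 - 1432330) = 1/(-1432330 - √2927909/9)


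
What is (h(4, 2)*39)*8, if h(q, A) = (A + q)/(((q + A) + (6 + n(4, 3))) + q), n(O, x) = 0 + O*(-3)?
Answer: 468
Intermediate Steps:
n(O, x) = -3*O (n(O, x) = 0 - 3*O = -3*O)
h(q, A) = (A + q)/(-6 + A + 2*q) (h(q, A) = (A + q)/(((q + A) + (6 - 3*4)) + q) = (A + q)/(((A + q) + (6 - 12)) + q) = (A + q)/(((A + q) - 6) + q) = (A + q)/((-6 + A + q) + q) = (A + q)/(-6 + A + 2*q))
(h(4, 2)*39)*8 = (((2 + 4)/(-6 + 2 + 2*4))*39)*8 = ((6/(-6 + 2 + 8))*39)*8 = ((6/4)*39)*8 = (((¼)*6)*39)*8 = ((3/2)*39)*8 = (117/2)*8 = 468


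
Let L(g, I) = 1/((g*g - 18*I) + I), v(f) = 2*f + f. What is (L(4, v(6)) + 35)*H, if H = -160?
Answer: -162384/29 ≈ -5599.4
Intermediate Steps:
v(f) = 3*f
L(g, I) = 1/(g² - 17*I) (L(g, I) = 1/((g² - 18*I) + I) = 1/(g² - 17*I))
(L(4, v(6)) + 35)*H = (1/(4² - 51*6) + 35)*(-160) = (1/(16 - 17*18) + 35)*(-160) = (1/(16 - 306) + 35)*(-160) = (1/(-290) + 35)*(-160) = (-1/290 + 35)*(-160) = (10149/290)*(-160) = -162384/29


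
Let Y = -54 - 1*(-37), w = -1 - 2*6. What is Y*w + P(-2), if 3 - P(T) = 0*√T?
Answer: 224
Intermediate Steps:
P(T) = 3 (P(T) = 3 - 0*√T = 3 - 1*0 = 3 + 0 = 3)
w = -13 (w = -1 - 12 = -13)
Y = -17 (Y = -54 + 37 = -17)
Y*w + P(-2) = -17*(-13) + 3 = 221 + 3 = 224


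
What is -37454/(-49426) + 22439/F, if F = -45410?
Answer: 15571477/59064070 ≈ 0.26364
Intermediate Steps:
-37454/(-49426) + 22439/F = -37454/(-49426) + 22439/(-45410) = -37454*(-1/49426) + 22439*(-1/45410) = 18727/24713 - 1181/2390 = 15571477/59064070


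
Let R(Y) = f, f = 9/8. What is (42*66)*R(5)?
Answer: 6237/2 ≈ 3118.5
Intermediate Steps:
f = 9/8 (f = 9*(1/8) = 9/8 ≈ 1.1250)
R(Y) = 9/8
(42*66)*R(5) = (42*66)*(9/8) = 2772*(9/8) = 6237/2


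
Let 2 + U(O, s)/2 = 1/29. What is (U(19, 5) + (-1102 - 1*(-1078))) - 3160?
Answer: -92450/29 ≈ -3187.9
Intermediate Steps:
U(O, s) = -114/29 (U(O, s) = -4 + 2/29 = -114/29)
(U(19, 5) + (-1102 - 1*(-1078))) - 3160 = (-114/29 + (-1102 - 1*(-1078))) - 3160 = (-114/29 + (-1102 + 1078)) - 3160 = (-114/29 - 24) - 3160 = -810/29 - 3160 = -92450/29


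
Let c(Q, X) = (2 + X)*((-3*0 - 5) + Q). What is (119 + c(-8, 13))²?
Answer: 5776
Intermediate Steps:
c(Q, X) = (-5 + Q)*(2 + X) (c(Q, X) = (2 + X)*((0 - 5) + Q) = (2 + X)*(-5 + Q) = (-5 + Q)*(2 + X))
(119 + c(-8, 13))² = (119 + (-10 - 5*13 + 2*(-8) - 8*13))² = (119 + (-10 - 65 - 16 - 104))² = (119 - 195)² = (-76)² = 5776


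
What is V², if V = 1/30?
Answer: 1/900 ≈ 0.0011111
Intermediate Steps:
V = 1/30 ≈ 0.033333
V² = (1/30)² = 1/900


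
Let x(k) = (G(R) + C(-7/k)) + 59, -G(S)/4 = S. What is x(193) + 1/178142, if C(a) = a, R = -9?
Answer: 3264986769/34381406 ≈ 94.964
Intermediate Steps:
G(S) = -4*S
x(k) = 95 - 7/k (x(k) = (-4*(-9) - 7/k) + 59 = (36 - 7/k) + 59 = 95 - 7/k)
x(193) + 1/178142 = (95 - 7/193) + 1/178142 = 18328/193 + 1/178142 = 3264986769/34381406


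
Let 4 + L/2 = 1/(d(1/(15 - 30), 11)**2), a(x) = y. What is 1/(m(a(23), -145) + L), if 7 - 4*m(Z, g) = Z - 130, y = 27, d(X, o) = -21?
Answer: 882/17203 ≈ 0.051270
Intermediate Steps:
a(x) = 27
m(Z, g) = 137/4 - Z/4 (m(Z, g) = 7/4 - (Z - 130)/4 = 7/4 - (-130 + Z)/4 = 7/4 + (65/2 - Z/4) = 137/4 - Z/4)
L = -3526/441 (L = -8 + 2/((-21)**2) = -8 + 2/441 = -3526/441 ≈ -7.9955)
1/(m(a(23), -145) + L) = 1/((137/4 - 1/4*27) - 3526/441) = 1/((137/4 - 27/4) - 3526/441) = 1/(55/2 - 3526/441) = 1/(17203/882) = 882/17203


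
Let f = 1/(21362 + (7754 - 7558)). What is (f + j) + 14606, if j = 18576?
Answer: 715337557/21558 ≈ 33182.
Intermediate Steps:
f = 1/21558 (f = 1/(21362 + 196) = 1/21558 ≈ 4.6386e-5)
(f + j) + 14606 = (1/21558 + 18576) + 14606 = 400461409/21558 + 14606 = 715337557/21558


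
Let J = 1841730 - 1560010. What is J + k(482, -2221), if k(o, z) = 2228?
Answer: 283948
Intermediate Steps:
J = 281720
J + k(482, -2221) = 281720 + 2228 = 283948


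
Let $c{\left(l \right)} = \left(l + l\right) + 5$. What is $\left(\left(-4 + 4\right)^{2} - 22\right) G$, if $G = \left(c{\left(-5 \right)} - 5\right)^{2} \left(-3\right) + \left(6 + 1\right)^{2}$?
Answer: $5522$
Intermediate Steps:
$c{\left(l \right)} = 5 + 2 l$ ($c{\left(l \right)} = 2 l + 5 = 5 + 2 l$)
$G = -251$ ($G = \left(\left(5 + 2 \left(-5\right)\right) - 5\right)^{2} \left(-3\right) + \left(6 + 1\right)^{2} = \left(\left(5 - 10\right) - 5\right)^{2} \left(-3\right) + 7^{2} = \left(-5 - 5\right)^{2} \left(-3\right) + 49 = \left(-10\right)^{2} \left(-3\right) + 49 = 100 \left(-3\right) + 49 = -300 + 49 = -251$)
$\left(\left(-4 + 4\right)^{2} - 22\right) G = \left(\left(-4 + 4\right)^{2} - 22\right) \left(-251\right) = \left(0^{2} - 22\right) \left(-251\right) = \left(0 - 22\right) \left(-251\right) = \left(-22\right) \left(-251\right) = 5522$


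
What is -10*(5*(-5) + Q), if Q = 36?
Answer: -110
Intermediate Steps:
-10*(5*(-5) + Q) = -10*(5*(-5) + 36) = -10*(-25 + 36) = -10*11 = -110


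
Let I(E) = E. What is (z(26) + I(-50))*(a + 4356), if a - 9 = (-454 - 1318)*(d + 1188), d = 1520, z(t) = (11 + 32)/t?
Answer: 6026323227/26 ≈ 2.3178e+8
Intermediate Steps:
z(t) = 43/t
a = -4798567 (a = 9 + (-454 - 1318)*(1520 + 1188) = 9 - 1772*2708 = 9 - 4798576 = -4798567)
(z(26) + I(-50))*(a + 4356) = (43/26 - 50)*(-4798567 + 4356) = (43*(1/26) - 50)*(-4794211) = (43/26 - 50)*(-4794211) = -1257/26*(-4794211) = 6026323227/26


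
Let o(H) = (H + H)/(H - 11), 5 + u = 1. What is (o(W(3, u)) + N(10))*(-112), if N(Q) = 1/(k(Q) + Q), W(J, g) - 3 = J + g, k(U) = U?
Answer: 1988/45 ≈ 44.178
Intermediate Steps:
u = -4 (u = -5 + 1 = -4)
W(J, g) = 3 + J + g (W(J, g) = 3 + (J + g) = 3 + J + g)
o(H) = 2*H/(-11 + H) (o(H) = (2*H)/(-11 + H) = 2*H/(-11 + H))
N(Q) = 1/(2*Q) (N(Q) = 1/(Q + Q) = 1/(2*Q))
(o(W(3, u)) + N(10))*(-112) = (2*(3 + 3 - 4)/(-11 + (3 + 3 - 4)) + (½)/10)*(-112) = (2*2/(-11 + 2) + (½)*(⅒))*(-112) = (2*2/(-9) + 1/20)*(-112) = (2*2*(-⅑) + 1/20)*(-112) = (-4/9 + 1/20)*(-112) = -71/180*(-112) = 1988/45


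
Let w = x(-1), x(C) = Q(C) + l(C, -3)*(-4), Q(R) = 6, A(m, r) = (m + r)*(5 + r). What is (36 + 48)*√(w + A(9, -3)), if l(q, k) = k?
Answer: 84*√30 ≈ 460.09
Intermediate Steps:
A(m, r) = (5 + r)*(m + r)
x(C) = 18 (x(C) = 6 - 3*(-4) = 6 + 12 = 18)
w = 18
(36 + 48)*√(w + A(9, -3)) = (36 + 48)*√(18 + ((-3)² + 5*9 + 5*(-3) + 9*(-3))) = 84*√(18 + (9 + 45 - 15 - 27)) = 84*√(18 + 12) = 84*√30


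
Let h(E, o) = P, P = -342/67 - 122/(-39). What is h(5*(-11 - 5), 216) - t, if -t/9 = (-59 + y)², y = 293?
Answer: 1287691688/2613 ≈ 4.9280e+5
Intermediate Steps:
P = -5164/2613 (P = -342*1/67 - 122*(-1/39) = -342/67 + 122/39 = -5164/2613 ≈ -1.9763)
h(E, o) = -5164/2613
t = -492804 (t = -9*(-59 + 293)² = -9*234² = -9*54756 = -492804)
h(5*(-11 - 5), 216) - t = -5164/2613 - 1*(-492804) = -5164/2613 + 492804 = 1287691688/2613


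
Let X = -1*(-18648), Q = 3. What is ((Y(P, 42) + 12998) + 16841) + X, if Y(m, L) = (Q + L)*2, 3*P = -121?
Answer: 48577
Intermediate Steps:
P = -121/3 (P = (⅓)*(-121) = -121/3 ≈ -40.333)
Y(m, L) = 6 + 2*L (Y(m, L) = (3 + L)*2 = 6 + 2*L)
X = 18648
((Y(P, 42) + 12998) + 16841) + X = (((6 + 2*42) + 12998) + 16841) + 18648 = (((6 + 84) + 12998) + 16841) + 18648 = ((90 + 12998) + 16841) + 18648 = (13088 + 16841) + 18648 = 29929 + 18648 = 48577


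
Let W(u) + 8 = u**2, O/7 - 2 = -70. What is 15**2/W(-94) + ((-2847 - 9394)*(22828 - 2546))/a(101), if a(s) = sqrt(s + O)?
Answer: 225/8828 + 248271962*I*sqrt(15)/75 ≈ 0.025487 + 1.2821e+7*I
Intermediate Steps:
O = -476 (O = 14 + 7*(-70) = 14 - 490 = -476)
a(s) = sqrt(-476 + s) (a(s) = sqrt(s - 476) = sqrt(-476 + s))
W(u) = -8 + u**2
15**2/W(-94) + ((-2847 - 9394)*(22828 - 2546))/a(101) = 15**2/(-8 + (-94)**2) + ((-2847 - 9394)*(22828 - 2546))/(sqrt(-476 + 101)) = 225/(-8 + 8836) + (-12241*20282)/(sqrt(-375)) = 225/8828 - 248271962*(-I*sqrt(15)/75) = 225*(1/8828) - (-248271962)*I*sqrt(15)/75 = 225/8828 + 248271962*I*sqrt(15)/75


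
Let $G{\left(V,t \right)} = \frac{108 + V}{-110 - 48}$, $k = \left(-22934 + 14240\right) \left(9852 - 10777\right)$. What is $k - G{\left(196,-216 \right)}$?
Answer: $\frac{635314202}{79} \approx 8.042 \cdot 10^{6}$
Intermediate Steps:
$k = 8041950$ ($k = \left(-8694\right) \left(-925\right) = 8041950$)
$G{\left(V,t \right)} = - \frac{54}{79} - \frac{V}{158}$ ($G{\left(V,t \right)} = \frac{108 + V}{-158} = \left(108 + V\right) \left(- \frac{1}{158}\right) = - \frac{54}{79} - \frac{V}{158}$)
$k - G{\left(196,-216 \right)} = 8041950 - \left(- \frac{54}{79} - \frac{98}{79}\right) = 8041950 - - \frac{152}{79} = 8041950 + \frac{152}{79} = \frac{635314202}{79}$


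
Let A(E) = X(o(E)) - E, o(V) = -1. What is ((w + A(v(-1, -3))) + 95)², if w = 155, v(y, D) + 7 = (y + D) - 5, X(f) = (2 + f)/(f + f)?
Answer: 281961/4 ≈ 70490.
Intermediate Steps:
X(f) = (2 + f)/(2*f) (X(f) = (2 + f)/((2*f)) = (2 + f)*(1/(2*f)) = (2 + f)/(2*f))
v(y, D) = -12 + D + y (v(y, D) = -7 + ((y + D) - 5) = -7 + ((D + y) - 5) = -7 + (-5 + D + y) = -12 + D + y)
A(E) = -½ - E (A(E) = (½)*(2 - 1)/(-1) - E = (½)*(-1)*1 - E = -½ - E)
((w + A(v(-1, -3))) + 95)² = ((155 + (-½ - (-12 - 3 - 1))) + 95)² = ((155 + (-½ - 1*(-16))) + 95)² = ((155 + (-½ + 16)) + 95)² = ((155 + 31/2) + 95)² = (341/2 + 95)² = (531/2)² = 281961/4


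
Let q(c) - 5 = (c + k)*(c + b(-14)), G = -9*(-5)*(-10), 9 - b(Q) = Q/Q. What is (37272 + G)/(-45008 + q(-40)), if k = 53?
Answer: -36822/45419 ≈ -0.81072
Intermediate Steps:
b(Q) = 8 (b(Q) = 9 - Q/Q = 9 - 1*1 = 9 - 1 = 8)
G = -450 (G = 45*(-10) = -450)
q(c) = 5 + (8 + c)*(53 + c) (q(c) = 5 + (c + 53)*(c + 8) = 5 + (53 + c)*(8 + c) = 5 + (8 + c)*(53 + c))
(37272 + G)/(-45008 + q(-40)) = (37272 - 450)/(-45008 + (429 + (-40)**2 + 61*(-40))) = 36822/(-45008 + (429 + 1600 - 2440)) = 36822/(-45008 - 411) = 36822/(-45419) = 36822*(-1/45419) = -36822/45419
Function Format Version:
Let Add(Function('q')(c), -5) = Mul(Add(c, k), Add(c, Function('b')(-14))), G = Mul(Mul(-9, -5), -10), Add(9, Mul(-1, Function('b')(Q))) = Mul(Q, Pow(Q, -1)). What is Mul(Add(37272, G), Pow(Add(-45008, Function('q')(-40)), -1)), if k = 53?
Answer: Rational(-36822, 45419) ≈ -0.81072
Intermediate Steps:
Function('b')(Q) = 8 (Function('b')(Q) = Add(9, Mul(-1, Mul(Q, Pow(Q, -1)))) = Add(9, Mul(-1, 1)) = Add(9, -1) = 8)
G = -450 (G = Mul(45, -10) = -450)
Function('q')(c) = Add(5, Mul(Add(8, c), Add(53, c))) (Function('q')(c) = Add(5, Mul(Add(c, 53), Add(c, 8))) = Add(5, Mul(Add(53, c), Add(8, c))) = Add(5, Mul(Add(8, c), Add(53, c))))
Mul(Add(37272, G), Pow(Add(-45008, Function('q')(-40)), -1)) = Mul(Add(37272, -450), Pow(Add(-45008, Add(429, Pow(-40, 2), Mul(61, -40))), -1)) = Mul(36822, Pow(Add(-45008, Add(429, 1600, -2440)), -1)) = Mul(36822, Pow(Add(-45008, -411), -1)) = Mul(36822, Pow(-45419, -1)) = Mul(36822, Rational(-1, 45419)) = Rational(-36822, 45419)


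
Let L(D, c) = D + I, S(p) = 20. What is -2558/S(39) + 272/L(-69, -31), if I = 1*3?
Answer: -43567/330 ≈ -132.02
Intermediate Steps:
I = 3
L(D, c) = 3 + D (L(D, c) = D + 3 = 3 + D)
-2558/S(39) + 272/L(-69, -31) = -2558/20 + 272/(3 - 69) = -2558*1/20 + 272/(-66) = -1279/10 + 272*(-1/66) = -1279/10 - 136/33 = -43567/330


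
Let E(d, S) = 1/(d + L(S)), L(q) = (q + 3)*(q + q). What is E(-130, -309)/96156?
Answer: 1/18171368568 ≈ 5.5032e-11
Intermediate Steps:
L(q) = 2*q*(3 + q) (L(q) = (3 + q)*(2*q) = 2*q*(3 + q))
E(d, S) = 1/(d + 2*S*(3 + S))
E(-130, -309)/96156 = 1/(-130 + 2*(-309)*(3 - 309)*96156) = (1/96156)/(-130 + 2*(-309)*(-306)) = (1/96156)/(-130 + 189108) = (1/96156)/188978 = (1/188978)*(1/96156) = 1/18171368568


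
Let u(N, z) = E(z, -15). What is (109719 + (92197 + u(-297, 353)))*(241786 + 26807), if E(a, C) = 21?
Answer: 54238864641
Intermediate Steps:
u(N, z) = 21
(109719 + (92197 + u(-297, 353)))*(241786 + 26807) = (109719 + (92197 + 21))*(241786 + 26807) = (109719 + 92218)*268593 = 201937*268593 = 54238864641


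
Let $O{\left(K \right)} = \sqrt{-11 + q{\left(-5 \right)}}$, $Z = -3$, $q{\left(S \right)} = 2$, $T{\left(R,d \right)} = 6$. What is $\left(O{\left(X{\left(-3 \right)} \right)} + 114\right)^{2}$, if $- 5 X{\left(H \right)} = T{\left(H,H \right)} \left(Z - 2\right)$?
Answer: $12987 + 684 i \approx 12987.0 + 684.0 i$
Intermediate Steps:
$X{\left(H \right)} = 6$ ($X{\left(H \right)} = - \frac{6 \left(-3 - 2\right)}{5} = - \frac{6 \left(-5\right)}{5} = \left(- \frac{1}{5}\right) \left(-30\right) = 6$)
$O{\left(K \right)} = 3 i$ ($O{\left(K \right)} = \sqrt{-11 + 2} = \sqrt{-9} = 3 i$)
$\left(O{\left(X{\left(-3 \right)} \right)} + 114\right)^{2} = \left(3 i + 114\right)^{2} = \left(114 + 3 i\right)^{2}$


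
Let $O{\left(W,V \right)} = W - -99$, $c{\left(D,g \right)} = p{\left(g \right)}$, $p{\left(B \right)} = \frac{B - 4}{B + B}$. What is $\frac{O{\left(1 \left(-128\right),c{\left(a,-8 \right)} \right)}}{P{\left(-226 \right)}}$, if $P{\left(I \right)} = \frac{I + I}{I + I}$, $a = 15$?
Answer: $-29$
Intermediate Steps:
$p{\left(B \right)} = \frac{-4 + B}{2 B}$
$c{\left(D,g \right)} = \frac{-4 + g}{2 g}$
$P{\left(I \right)} = 1$ ($P{\left(I \right)} = \frac{2 I}{2 I} = 2 I \frac{1}{2 I} = 1$)
$O{\left(W,V \right)} = 99 + W$ ($O{\left(W,V \right)} = W + 99 = 99 + W$)
$\frac{O{\left(1 \left(-128\right),c{\left(a,-8 \right)} \right)}}{P{\left(-226 \right)}} = \frac{99 + 1 \left(-128\right)}{1} = \left(99 - 128\right) 1 = \left(-29\right) 1 = -29$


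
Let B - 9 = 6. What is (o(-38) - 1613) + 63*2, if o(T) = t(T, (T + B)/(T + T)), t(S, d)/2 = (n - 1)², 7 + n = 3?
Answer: -1437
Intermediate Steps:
n = -4 (n = -7 + 3 = -4)
B = 15 (B = 9 + 6 = 15)
t(S, d) = 50 (t(S, d) = 2*(-4 - 1)² = 2*(-5)² = 2*25 = 50)
o(T) = 50
(o(-38) - 1613) + 63*2 = (50 - 1613) + 63*2 = -1563 + 126 = -1437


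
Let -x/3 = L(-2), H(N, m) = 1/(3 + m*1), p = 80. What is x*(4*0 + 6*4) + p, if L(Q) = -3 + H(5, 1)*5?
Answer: 206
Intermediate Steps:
H(N, m) = 1/(3 + m)
L(Q) = -7/4 (L(Q) = -3 + 5/(3 + 1) = -3 + 5/4 = -7/4)
x = 21/4 (x = -3*(-7/4) = 21/4 ≈ 5.2500)
x*(4*0 + 6*4) + p = 21*(4*0 + 6*4)/4 + 80 = 21*(0 + 24)/4 + 80 = (21/4)*24 + 80 = 126 + 80 = 206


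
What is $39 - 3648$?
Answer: $-3609$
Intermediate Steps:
$39 - 3648 = -3609$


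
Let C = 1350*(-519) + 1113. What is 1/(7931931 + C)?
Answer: 1/7232394 ≈ 1.3827e-7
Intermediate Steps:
C = -699537 (C = -700650 + 1113 = -699537)
1/(7931931 + C) = 1/(7931931 - 699537) = 1/7232394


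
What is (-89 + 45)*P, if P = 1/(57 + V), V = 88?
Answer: -44/145 ≈ -0.30345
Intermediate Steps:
P = 1/145 (P = 1/(57 + 88) = 1/145 ≈ 0.0068966)
(-89 + 45)*P = (-89 + 45)*(1/145) = -44*1/145 = -44/145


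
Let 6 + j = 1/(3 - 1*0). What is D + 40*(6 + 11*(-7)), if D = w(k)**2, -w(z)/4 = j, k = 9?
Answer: -20936/9 ≈ -2326.2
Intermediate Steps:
j = -17/3 (j = -6 + 1/(3 - 1*0) = -6 + 1/(3 + 0) = -6 + 1/3 = -17/3 ≈ -5.6667)
w(z) = 68/3 (w(z) = -4*(-17/3) = 68/3)
D = 4624/9 (D = (68/3)**2 = 4624/9 ≈ 513.78)
D + 40*(6 + 11*(-7)) = 4624/9 + 40*(6 + 11*(-7)) = 4624/9 + 40*(6 - 77) = 4624/9 + 40*(-71) = 4624/9 - 2840 = -20936/9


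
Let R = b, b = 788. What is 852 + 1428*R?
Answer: 1126116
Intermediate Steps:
R = 788
852 + 1428*R = 852 + 1428*788 = 852 + 1125264 = 1126116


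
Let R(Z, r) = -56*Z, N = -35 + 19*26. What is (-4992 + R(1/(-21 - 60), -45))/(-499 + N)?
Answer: 50537/405 ≈ 124.78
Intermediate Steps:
N = 459 (N = -35 + 494 = 459)
(-4992 + R(1/(-21 - 60), -45))/(-499 + N) = (-4992 - 56/(-21 - 60))/(-499 + 459) = (-4992 - 56/(-81))/(-40) = (-4992 - 56*(-1/81))*(-1/40) = (-4992 + 56/81)*(-1/40) = -404296/81*(-1/40) = 50537/405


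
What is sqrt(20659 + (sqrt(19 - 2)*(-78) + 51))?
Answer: sqrt(20710 - 78*sqrt(17)) ≈ 142.79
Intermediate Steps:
sqrt(20659 + (sqrt(19 - 2)*(-78) + 51)) = sqrt(20659 + (sqrt(17)*(-78) + 51)) = sqrt(20659 + (-78*sqrt(17) + 51)) = sqrt(20659 + (51 - 78*sqrt(17))) = sqrt(20710 - 78*sqrt(17))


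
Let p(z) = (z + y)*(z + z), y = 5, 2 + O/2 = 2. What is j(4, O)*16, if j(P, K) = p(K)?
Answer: 0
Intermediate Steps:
O = 0 (O = -4 + 2*2 = -4 + 4 = 0)
p(z) = 2*z*(5 + z) (p(z) = (z + 5)*(z + z) = (5 + z)*(2*z) = 2*z*(5 + z))
j(P, K) = 2*K*(5 + K)
j(4, O)*16 = (2*0*(5 + 0))*16 = (2*0*5)*16 = 0*16 = 0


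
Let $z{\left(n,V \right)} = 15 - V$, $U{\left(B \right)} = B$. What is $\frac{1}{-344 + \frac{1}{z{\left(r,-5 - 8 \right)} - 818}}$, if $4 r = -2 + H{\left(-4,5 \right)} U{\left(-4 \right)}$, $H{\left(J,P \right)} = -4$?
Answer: $- \frac{790}{271761} \approx -0.002907$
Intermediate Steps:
$r = \frac{7}{2}$ ($r = \frac{-2 - -16}{4} = \frac{-2 + 16}{4} = \frac{1}{4} \cdot 14 = \frac{7}{2} \approx 3.5$)
$\frac{1}{-344 + \frac{1}{z{\left(r,-5 - 8 \right)} - 818}} = \frac{1}{-344 + \frac{1}{\left(15 - \left(-5 - 8\right)\right) - 818}} = \frac{1}{-344 + \frac{1}{\left(15 - -13\right) - 818}} = \frac{1}{-344 + \frac{1}{\left(15 + 13\right) - 818}} = \frac{1}{-344 + \frac{1}{28 - 818}} = \frac{1}{-344 + \frac{1}{-790}} = \frac{1}{-344 - \frac{1}{790}} = \frac{1}{- \frac{271761}{790}} = - \frac{790}{271761}$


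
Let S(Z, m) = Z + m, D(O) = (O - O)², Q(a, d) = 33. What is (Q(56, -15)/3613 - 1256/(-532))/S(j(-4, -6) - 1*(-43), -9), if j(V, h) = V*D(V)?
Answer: 1138871/16337986 ≈ 0.069707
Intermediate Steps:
D(O) = 0 (D(O) = 0² = 0)
j(V, h) = 0 (j(V, h) = V*0 = 0)
(Q(56, -15)/3613 - 1256/(-532))/S(j(-4, -6) - 1*(-43), -9) = (33/3613 - 1256/(-532))/((0 - 1*(-43)) - 9) = (33*(1/3613) - 1256*(-1/532))/((0 + 43) - 9) = (33/3613 + 314/133)/(43 - 9) = (1138871/480529)/34 = (1138871/480529)*(1/34) = 1138871/16337986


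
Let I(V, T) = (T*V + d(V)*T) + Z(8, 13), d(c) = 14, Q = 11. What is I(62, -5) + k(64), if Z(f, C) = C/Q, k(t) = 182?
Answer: -2165/11 ≈ -196.82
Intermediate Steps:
Z(f, C) = C/11
I(V, T) = 13/11 + 14*T + T*V (I(V, T) = (T*V + 14*T) + (1/11)*13 = (14*T + T*V) + 13/11 = 13/11 + 14*T + T*V)
I(62, -5) + k(64) = (13/11 + 14*(-5) - 5*62) + 182 = (13/11 - 70 - 310) + 182 = -4167/11 + 182 = -2165/11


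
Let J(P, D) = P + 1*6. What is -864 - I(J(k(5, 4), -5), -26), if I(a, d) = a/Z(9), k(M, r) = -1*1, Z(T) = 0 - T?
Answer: -7771/9 ≈ -863.44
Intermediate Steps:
Z(T) = -T
k(M, r) = -1
J(P, D) = 6 + P (J(P, D) = P + 6 = 6 + P)
I(a, d) = -a/9 (I(a, d) = a/((-1*9)) = a/(-9) = -a/9)
-864 - I(J(k(5, 4), -5), -26) = -864 - (-1)*(6 - 1)/9 = -864 - (-1)*5/9 = -864 - 1*(-5/9) = -864 + 5/9 = -7771/9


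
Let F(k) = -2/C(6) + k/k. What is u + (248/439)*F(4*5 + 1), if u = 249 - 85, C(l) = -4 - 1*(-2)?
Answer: 72492/439 ≈ 165.13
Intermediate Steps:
C(l) = -2 (C(l) = -4 + 2 = -2)
F(k) = 2 (F(k) = -2/(-2) + k/k = -2*(-½) + 1 = 1 + 1 = 2)
u = 164
u + (248/439)*F(4*5 + 1) = 164 + (248/439)*2 = 164 + 496/439 = 72492/439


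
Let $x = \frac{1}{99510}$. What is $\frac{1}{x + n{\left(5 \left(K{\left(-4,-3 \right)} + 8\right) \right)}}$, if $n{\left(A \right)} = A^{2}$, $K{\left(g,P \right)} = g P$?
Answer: $\frac{99510}{995100001} \approx 0.0001$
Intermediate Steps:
$K{\left(g,P \right)} = P g$
$x = \frac{1}{99510} \approx 1.0049 \cdot 10^{-5}$
$\frac{1}{x + n{\left(5 \left(K{\left(-4,-3 \right)} + 8\right) \right)}} = \frac{1}{\frac{1}{99510} + \left(5 \left(\left(-3\right) \left(-4\right) + 8\right)\right)^{2}} = \frac{1}{\frac{1}{99510} + \left(5 \left(12 + 8\right)\right)^{2}} = \frac{1}{\frac{1}{99510} + \left(5 \cdot 20\right)^{2}} = \frac{1}{\frac{1}{99510} + 100^{2}} = \frac{1}{\frac{1}{99510} + 10000} = \frac{1}{\frac{995100001}{99510}} = \frac{99510}{995100001}$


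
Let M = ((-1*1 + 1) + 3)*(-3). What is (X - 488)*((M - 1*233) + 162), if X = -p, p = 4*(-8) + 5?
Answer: 36880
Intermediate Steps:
p = -27 (p = -32 + 5 = -27)
M = -9 (M = ((-1 + 1) + 3)*(-3) = (0 + 3)*(-3) = 3*(-3) = -9)
X = 27 (X = -1*(-27) = 27)
(X - 488)*((M - 1*233) + 162) = (27 - 488)*((-9 - 1*233) + 162) = -461*((-9 - 233) + 162) = -461*(-242 + 162) = -461*(-80) = 36880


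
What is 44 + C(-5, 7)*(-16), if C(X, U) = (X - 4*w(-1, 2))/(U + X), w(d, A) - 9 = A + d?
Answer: 404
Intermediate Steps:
w(d, A) = 9 + A + d (w(d, A) = 9 + (A + d) = 9 + A + d)
C(X, U) = (-40 + X)/(U + X) (C(X, U) = (X - 4*(9 + 2 - 1))/(U + X) = (X - 4*10)/(U + X) = (X - 40)/(U + X) = (-40 + X)/(U + X))
44 + C(-5, 7)*(-16) = 44 + ((-40 - 5)/(7 - 5))*(-16) = 44 + (-45/2)*(-16) = 44 + ((1/2)*(-45))*(-16) = 44 - 45/2*(-16) = 44 + 360 = 404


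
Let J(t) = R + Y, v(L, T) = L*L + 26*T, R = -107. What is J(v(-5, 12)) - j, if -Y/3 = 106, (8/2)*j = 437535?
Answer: -439235/4 ≈ -1.0981e+5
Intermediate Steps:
j = 437535/4 (j = (¼)*437535 = 437535/4 ≈ 1.0938e+5)
Y = -318 (Y = -3*106 = -318)
v(L, T) = L² + 26*T
J(t) = -425 (J(t) = -107 - 318 = -425)
J(v(-5, 12)) - j = -425 - 1*437535/4 = -425 - 437535/4 = -439235/4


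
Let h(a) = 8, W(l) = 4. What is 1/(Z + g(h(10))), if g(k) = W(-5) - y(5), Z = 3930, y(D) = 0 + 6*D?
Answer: 1/3904 ≈ 0.00025615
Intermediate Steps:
y(D) = 6*D
g(k) = -26 (g(k) = 4 - 6*5 = 4 - 1*30 = 4 - 30 = -26)
1/(Z + g(h(10))) = 1/(3930 - 26) = 1/3904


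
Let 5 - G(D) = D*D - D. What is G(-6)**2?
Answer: 1369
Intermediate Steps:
G(D) = 5 + D - D**2 (G(D) = 5 - (D*D - D) = 5 - (D**2 - D) = 5 + (D - D**2) = 5 + D - D**2)
G(-6)**2 = (5 - 6 - 1*(-6)**2)**2 = (5 - 6 - 1*36)**2 = (5 - 6 - 36)**2 = (-37)**2 = 1369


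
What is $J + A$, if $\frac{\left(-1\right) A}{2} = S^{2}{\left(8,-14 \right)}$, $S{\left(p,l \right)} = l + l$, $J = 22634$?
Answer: $21066$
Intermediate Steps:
$S{\left(p,l \right)} = 2 l$
$A = -1568$ ($A = - 2 \left(2 \left(-14\right)\right)^{2} = - 2 \left(-28\right)^{2} = \left(-2\right) 784 = -1568$)
$J + A = 22634 - 1568 = 21066$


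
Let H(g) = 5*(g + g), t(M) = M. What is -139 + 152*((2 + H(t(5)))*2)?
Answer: 15669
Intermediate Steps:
H(g) = 10*g (H(g) = 5*(2*g) = 10*g)
-139 + 152*((2 + H(t(5)))*2) = -139 + 152*((2 + 10*5)*2) = -139 + 152*((2 + 50)*2) = -139 + 152*(52*2) = -139 + 152*104 = -139 + 15808 = 15669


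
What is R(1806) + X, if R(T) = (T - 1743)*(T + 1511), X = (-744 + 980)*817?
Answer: 401783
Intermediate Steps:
X = 192812 (X = 236*817 = 192812)
R(T) = (-1743 + T)*(1511 + T)
R(1806) + X = (-2633673 + 1806² - 232*1806) + 192812 = (-2633673 + 3261636 - 418992) + 192812 = 208971 + 192812 = 401783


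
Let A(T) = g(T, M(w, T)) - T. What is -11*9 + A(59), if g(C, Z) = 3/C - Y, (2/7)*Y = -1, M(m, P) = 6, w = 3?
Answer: -18225/118 ≈ -154.45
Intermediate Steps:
Y = -7/2 (Y = (7/2)*(-1) = -7/2 ≈ -3.5000)
g(C, Z) = 7/2 + 3/C (g(C, Z) = 3/C - 1*(-7/2) = 3/C + 7/2 = 7/2 + 3/C)
A(T) = 7/2 - T + 3/T (A(T) = (7/2 + 3/T) - T = 7/2 - T + 3/T)
-11*9 + A(59) = -11*9 + (7/2 - 1*59 + 3/59) = -99 + (7/2 - 59 + 3*(1/59)) = -99 + (7/2 - 59 + 3/59) = -99 - 6543/118 = -18225/118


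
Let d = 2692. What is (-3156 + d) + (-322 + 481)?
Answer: -305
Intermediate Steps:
(-3156 + d) + (-322 + 481) = (-3156 + 2692) + (-322 + 481) = -464 + 159 = -305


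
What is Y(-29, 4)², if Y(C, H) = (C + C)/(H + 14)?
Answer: 841/81 ≈ 10.383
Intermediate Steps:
Y(C, H) = 2*C/(14 + H) (Y(C, H) = (2*C)/(14 + H) = 2*C/(14 + H))
Y(-29, 4)² = (2*(-29)/(14 + 4))² = (2*(-29)/18)² = (2*(-29)*(1/18))² = (-29/9)² = 841/81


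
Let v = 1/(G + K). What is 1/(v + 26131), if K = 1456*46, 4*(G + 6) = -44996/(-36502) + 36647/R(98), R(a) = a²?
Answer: 46955588874709/1226996493586151295 ≈ 3.8269e-5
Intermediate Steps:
G = -3321867307/701130416 (G = -6 + (-44996/(-36502) + 36647/(98²))/4 = -6 + (-44996*(-1/36502) + 36647/9604)/4 = -6 + (22498/18251 + 36647*(1/9604))/4 = -6 + (22498/18251 + 36647/9604)/4 = -6 + (¼)*(884915189/175282604) = -6 + 884915189/701130416 = -3321867307/701130416 ≈ -4.7379)
K = 66976
v = 701130416/46955588874709 (v = 1/(-3321867307/701130416 + 66976) = 1/(46955588874709/701130416) = 701130416/46955588874709 ≈ 1.4932e-5)
1/(v + 26131) = 1/(701130416/46955588874709 + 26131) = 1/(1226996493586151295/46955588874709) = 46955588874709/1226996493586151295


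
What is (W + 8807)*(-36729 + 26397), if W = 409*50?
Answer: -302283324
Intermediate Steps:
W = 20450
(W + 8807)*(-36729 + 26397) = (20450 + 8807)*(-36729 + 26397) = 29257*(-10332) = -302283324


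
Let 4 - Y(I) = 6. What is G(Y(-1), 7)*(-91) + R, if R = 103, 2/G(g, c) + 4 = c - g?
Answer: 333/5 ≈ 66.600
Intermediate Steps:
Y(I) = -2 (Y(I) = 4 - 1*6 = 4 - 6 = -2)
G(g, c) = 2/(-4 + c - g) (G(g, c) = 2/(-4 + (c - g)) = 2/(-4 + c - g))
G(Y(-1), 7)*(-91) + R = (2/(-4 + 7 - 1*(-2)))*(-91) + 103 = (2/(-4 + 7 + 2))*(-91) + 103 = (2/5)*(-91) + 103 = (2*(⅕))*(-91) + 103 = (⅖)*(-91) + 103 = -182/5 + 103 = 333/5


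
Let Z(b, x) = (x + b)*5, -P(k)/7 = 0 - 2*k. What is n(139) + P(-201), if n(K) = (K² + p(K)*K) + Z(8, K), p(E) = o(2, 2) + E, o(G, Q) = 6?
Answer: 37397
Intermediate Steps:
P(k) = 14*k (P(k) = -7*(0 - 2*k) = -(-14)*k = 14*k)
Z(b, x) = 5*b + 5*x (Z(b, x) = (b + x)*5 = 5*b + 5*x)
p(E) = 6 + E
n(K) = 40 + K² + 5*K + K*(6 + K) (n(K) = (K² + (6 + K)*K) + (5*8 + 5*K) = (K² + K*(6 + K)) + (40 + 5*K) = 40 + K² + 5*K + K*(6 + K))
n(139) + P(-201) = (40 + 2*139² + 11*139) + 14*(-201) = (40 + 2*19321 + 1529) - 2814 = (40 + 38642 + 1529) - 2814 = 40211 - 2814 = 37397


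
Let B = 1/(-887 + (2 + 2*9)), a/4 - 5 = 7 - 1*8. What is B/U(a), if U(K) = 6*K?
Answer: -1/83232 ≈ -1.2015e-5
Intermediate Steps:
a = 16 (a = 20 + 4*(7 - 1*8) = 20 + 4*(7 - 8) = 20 + 4*(-1) = 20 - 4 = 16)
B = -1/867 (B = 1/(-887 + (2 + 18)) = 1/(-887 + 20) = 1/(-867) = -1/867 ≈ -0.0011534)
B/U(a) = -1/(867*(6*16)) = -1/867/96 = -1/867*1/96 = -1/83232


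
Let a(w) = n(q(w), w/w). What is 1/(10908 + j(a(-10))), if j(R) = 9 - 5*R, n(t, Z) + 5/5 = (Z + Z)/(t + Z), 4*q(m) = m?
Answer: 3/32786 ≈ 9.1502e-5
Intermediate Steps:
q(m) = m/4
n(t, Z) = -1 + 2*Z/(Z + t) (n(t, Z) = -1 + (Z + Z)/(t + Z) = -1 + (2*Z)/(Z + t) = -1 + 2*Z/(Z + t))
a(w) = (1 - w/4)/(1 + w/4) (a(w) = (w/w - w/4)/(w/w + w/4) = (1 - w/4)/(1 + w/4))
1/(10908 + j(a(-10))) = 1/(10908 + (9 - 5*(4 - 1*(-10))/(4 - 10))) = 1/(10908 + (9 - 5*(4 + 10)/(-6))) = 1/(10908 + (9 - (-5)*14/6)) = 1/(10908 + (9 - 5*(-7/3))) = 1/(10908 + (9 + 35/3)) = 1/(10908 + 62/3) = 1/(32786/3) = 3/32786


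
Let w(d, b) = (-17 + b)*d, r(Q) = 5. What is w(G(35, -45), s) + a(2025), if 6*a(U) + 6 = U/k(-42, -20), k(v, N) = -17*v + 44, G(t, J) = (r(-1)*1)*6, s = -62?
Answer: -3593761/1516 ≈ -2370.6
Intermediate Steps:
G(t, J) = 30 (G(t, J) = (5*1)*6 = 5*6 = 30)
w(d, b) = d*(-17 + b)
k(v, N) = 44 - 17*v
a(U) = -1 + U/4548 (a(U) = -1 + (U/(44 - 17*(-42)))/6 = -1 + (U/(44 + 714))/6 = -1 + (U/758)/6 = -1 + U/4548)
w(G(35, -45), s) + a(2025) = 30*(-17 - 62) + (-1 + (1/4548)*2025) = 30*(-79) + (-1 + 675/1516) = -2370 - 841/1516 = -3593761/1516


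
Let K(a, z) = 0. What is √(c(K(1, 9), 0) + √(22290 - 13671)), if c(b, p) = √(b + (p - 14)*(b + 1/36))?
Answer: √(468*√51 + 6*I*√14)/6 ≈ 9.6353 + 0.032361*I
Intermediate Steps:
c(b, p) = √(b + (-14 + p)*(1/36 + b)) (c(b, p) = √(b + (-14 + p)*(b + 1/36)) = √(b + (-14 + p)*(1/36 + b)))
√(c(K(1, 9), 0) + √(22290 - 13671)) = √(√(-14 + 0 - 468*0 + 36*0*0)/6 + √(22290 - 13671)) = √(√(-14 + 0 + 0 + 0)/6 + √8619) = √(√(-14)/6 + 13*√51) = √((I*√14)/6 + 13*√51) = √(I*√14/6 + 13*√51) = √(13*√51 + I*√14/6)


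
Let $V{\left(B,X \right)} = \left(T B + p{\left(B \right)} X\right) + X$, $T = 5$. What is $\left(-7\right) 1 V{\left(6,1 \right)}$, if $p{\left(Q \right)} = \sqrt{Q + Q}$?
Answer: $-217 - 14 \sqrt{3} \approx -241.25$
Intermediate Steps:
$p{\left(Q \right)} = \sqrt{2} \sqrt{Q}$ ($p{\left(Q \right)} = \sqrt{2 Q} = \sqrt{2} \sqrt{Q}$)
$V{\left(B,X \right)} = X + 5 B + X \sqrt{2} \sqrt{B}$ ($V{\left(B,X \right)} = \left(5 B + \sqrt{2} \sqrt{B} X\right) + X = \left(5 B + X \sqrt{2} \sqrt{B}\right) + X = X + 5 B + X \sqrt{2} \sqrt{B}$)
$\left(-7\right) 1 V{\left(6,1 \right)} = \left(-7\right) 1 \left(1 + 5 \cdot 6 + 1 \sqrt{2} \sqrt{6}\right) = - 7 \left(1 + 30 + 2 \sqrt{3}\right) = - 7 \left(31 + 2 \sqrt{3}\right) = -217 - 14 \sqrt{3}$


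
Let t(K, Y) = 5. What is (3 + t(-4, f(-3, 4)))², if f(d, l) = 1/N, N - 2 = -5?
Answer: 64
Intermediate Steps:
N = -3 (N = 2 - 5 = -3)
f(d, l) = -⅓ (f(d, l) = 1/(-3) = -⅓)
(3 + t(-4, f(-3, 4)))² = (3 + 5)² = 8² = 64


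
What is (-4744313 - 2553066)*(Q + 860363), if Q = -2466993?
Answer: 11724188022770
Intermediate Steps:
(-4744313 - 2553066)*(Q + 860363) = (-4744313 - 2553066)*(-2466993 + 860363) = -7297379*(-1606630) = 11724188022770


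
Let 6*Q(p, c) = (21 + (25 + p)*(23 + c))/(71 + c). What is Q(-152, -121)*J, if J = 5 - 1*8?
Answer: 12467/100 ≈ 124.67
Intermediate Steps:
J = -3 (J = 5 - 8 = -3)
Q(p, c) = (21 + (23 + c)*(25 + p))/(6*(71 + c)) (Q(p, c) = ((21 + (25 + p)*(23 + c))/(71 + c))/6 = ((21 + (23 + c)*(25 + p))/(71 + c))/6 = (21 + (23 + c)*(25 + p))/(6*(71 + c)))
Q(-152, -121)*J = ((596 + 23*(-152) + 25*(-121) - 121*(-152))/(6*(71 - 121)))*(-3) = ((⅙)*(596 - 3496 - 3025 + 18392)/(-50))*(-3) = ((⅙)*(-1/50)*12467)*(-3) = -12467/300*(-3) = 12467/100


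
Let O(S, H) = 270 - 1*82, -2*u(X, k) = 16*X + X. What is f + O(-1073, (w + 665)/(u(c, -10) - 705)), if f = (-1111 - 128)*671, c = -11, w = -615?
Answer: -831181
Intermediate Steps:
u(X, k) = -17*X/2 (u(X, k) = -(16*X + X)/2 = -17*X/2)
O(S, H) = 188 (O(S, H) = 270 - 82 = 188)
f = -831369 (f = -1239*671 = -831369)
f + O(-1073, (w + 665)/(u(c, -10) - 705)) = -831369 + 188 = -831181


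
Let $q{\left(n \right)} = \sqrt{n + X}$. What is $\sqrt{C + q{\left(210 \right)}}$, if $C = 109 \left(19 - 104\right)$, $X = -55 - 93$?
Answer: $\sqrt{-9265 + \sqrt{62}} \approx 96.214 i$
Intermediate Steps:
$X = -148$
$C = -9265$ ($C = 109 \left(-85\right) = -9265$)
$q{\left(n \right)} = \sqrt{-148 + n}$ ($q{\left(n \right)} = \sqrt{n - 148} = \sqrt{-148 + n}$)
$\sqrt{C + q{\left(210 \right)}} = \sqrt{-9265 + \sqrt{-148 + 210}} = \sqrt{-9265 + \sqrt{62}}$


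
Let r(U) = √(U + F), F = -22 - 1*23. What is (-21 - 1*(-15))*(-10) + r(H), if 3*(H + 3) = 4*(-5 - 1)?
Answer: 60 + 2*I*√14 ≈ 60.0 + 7.4833*I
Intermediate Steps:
H = -11 (H = -3 + (4*(-5 - 1))/3 = -3 + (4*(-6))/3 = -3 + (⅓)*(-24) = -3 - 8 = -11)
F = -45 (F = -22 - 23 = -45)
r(U) = √(-45 + U) (r(U) = √(U - 45) = √(-45 + U))
(-21 - 1*(-15))*(-10) + r(H) = (-21 - 1*(-15))*(-10) + √(-45 - 11) = (-21 + 15)*(-10) + √(-56) = -6*(-10) + 2*I*√14 = 60 + 2*I*√14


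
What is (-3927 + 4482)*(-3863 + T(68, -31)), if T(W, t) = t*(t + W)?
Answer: -2780550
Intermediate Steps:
T(W, t) = t*(W + t)
(-3927 + 4482)*(-3863 + T(68, -31)) = (-3927 + 4482)*(-3863 - 31*(68 - 31)) = 555*(-3863 - 31*37) = 555*(-3863 - 1147) = 555*(-5010) = -2780550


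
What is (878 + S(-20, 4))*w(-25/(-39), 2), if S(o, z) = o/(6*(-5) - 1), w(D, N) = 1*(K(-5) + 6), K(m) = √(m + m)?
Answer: 163428/31 + 27238*I*√10/31 ≈ 5271.9 + 2778.5*I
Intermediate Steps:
K(m) = √2*√m (K(m) = √(2*m) = √2*√m)
w(D, N) = 6 + I*√10 (w(D, N) = 1*(√2*√(-5) + 6) = 1*(√2*(I*√5) + 6) = 1*(I*√10 + 6) = 1*(6 + I*√10) = 6 + I*√10)
S(o, z) = -o/31 (S(o, z) = o/(-30 - 1) = o/(-31) = o*(-1/31) = -o/31)
(878 + S(-20, 4))*w(-25/(-39), 2) = (878 - 1/31*(-20))*(6 + I*√10) = (878 + 20/31)*(6 + I*√10) = 27238*(6 + I*√10)/31 = 163428/31 + 27238*I*√10/31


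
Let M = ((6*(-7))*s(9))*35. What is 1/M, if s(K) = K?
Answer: -1/13230 ≈ -7.5586e-5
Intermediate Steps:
M = -13230 (M = ((6*(-7))*9)*35 = -42*9*35 = -378*35 = -13230)
1/M = 1/(-13230) = -1/13230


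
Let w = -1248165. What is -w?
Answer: 1248165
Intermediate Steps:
-w = -1*(-1248165) = 1248165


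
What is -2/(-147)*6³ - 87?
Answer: -4119/49 ≈ -84.061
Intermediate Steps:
-2/(-147)*6³ - 87 = -2*(-1/147)*216 - 87 = (2/147)*216 - 87 = 144/49 - 87 = -4119/49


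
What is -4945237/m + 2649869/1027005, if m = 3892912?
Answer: 5236923703343/3998040088560 ≈ 1.3099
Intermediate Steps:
-4945237/m + 2649869/1027005 = -4945237/3892912 + 2649869/1027005 = 5236923703343/3998040088560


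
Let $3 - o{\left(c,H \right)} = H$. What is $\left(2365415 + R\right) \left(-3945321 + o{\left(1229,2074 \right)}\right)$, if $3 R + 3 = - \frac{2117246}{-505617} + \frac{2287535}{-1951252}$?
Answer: $- \frac{6908979374087515262655200}{739939636863} \approx -9.3372 \cdot 10^{12}$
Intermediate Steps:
$o{\left(c,H \right)} = 3 - H$
$R = \frac{14905360445}{2959758547452}$ ($R = -1 + \frac{- \frac{2117246}{-505617} + \frac{2287535}{-1951252}}{3} = -1 + \frac{\left(-2117246\right) \left(- \frac{1}{505617}\right) + 2287535 \left(- \frac{1}{1951252}\right)}{3} = -1 + \frac{\frac{2117246}{505617} - \frac{2287535}{1951252}}{3} = -1 + \frac{1}{3} \cdot \frac{2974663907897}{986586182484} = -1 + \frac{2974663907897}{2959758547452} = \frac{14905360445}{2959758547452} \approx 0.005036$)
$\left(2365415 + R\right) \left(-3945321 + o{\left(1229,2074 \right)}\right) = \left(2365415 + \frac{14905360445}{2959758547452}\right) \left(-3945321 + \left(3 - 2074\right)\right) = \frac{7001057279426533025 \left(-3945321 + \left(3 - 2074\right)\right)}{2959758547452} = \frac{7001057279426533025 \left(-3945321 - 2071\right)}{2959758547452} = \frac{7001057279426533025}{2959758547452} \left(-3947392\right) = - \frac{6908979374087515262655200}{739939636863}$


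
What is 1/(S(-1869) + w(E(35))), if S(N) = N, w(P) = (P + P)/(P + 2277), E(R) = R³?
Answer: -22576/42151669 ≈ -0.00053559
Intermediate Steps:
w(P) = 2*P/(2277 + P) (w(P) = (2*P)/(2277 + P) = 2*P/(2277 + P))
1/(S(-1869) + w(E(35))) = 1/(-1869 + 2*35³/(2277 + 35³)) = 1/(-1869 + 2*42875/(2277 + 42875)) = 1/(-1869 + 2*42875/45152) = 1/(-1869 + 2*42875*(1/45152)) = 1/(-1869 + 42875/22576) = 1/(-42151669/22576) = -22576/42151669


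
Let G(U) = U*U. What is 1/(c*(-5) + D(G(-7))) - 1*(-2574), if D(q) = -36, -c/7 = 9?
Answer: 718147/279 ≈ 2574.0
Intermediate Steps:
c = -63 (c = -7*9 = -63)
G(U) = U²
1/(c*(-5) + D(G(-7))) - 1*(-2574) = 1/(-63*(-5) - 36) - 1*(-2574) = 1/(315 - 36) + 2574 = 1/279 + 2574 = 718147/279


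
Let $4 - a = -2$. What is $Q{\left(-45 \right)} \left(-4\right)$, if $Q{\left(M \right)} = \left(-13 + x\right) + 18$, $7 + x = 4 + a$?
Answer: $-32$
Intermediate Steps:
$a = 6$ ($a = 4 - -2 = 4 + 2 = 6$)
$x = 3$ ($x = -7 + \left(4 + 6\right) = -7 + 10 = 3$)
$Q{\left(M \right)} = 8$ ($Q{\left(M \right)} = \left(-13 + 3\right) + 18 = -10 + 18 = 8$)
$Q{\left(-45 \right)} \left(-4\right) = 8 \left(-4\right) = -32$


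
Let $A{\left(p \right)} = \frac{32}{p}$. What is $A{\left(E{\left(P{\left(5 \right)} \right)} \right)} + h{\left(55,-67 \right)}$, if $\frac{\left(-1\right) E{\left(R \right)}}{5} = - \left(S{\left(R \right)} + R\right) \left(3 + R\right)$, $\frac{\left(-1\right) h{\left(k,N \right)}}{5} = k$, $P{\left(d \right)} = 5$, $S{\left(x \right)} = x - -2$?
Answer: $- \frac{4124}{15} \approx -274.93$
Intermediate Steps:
$S{\left(x \right)} = 2 + x$ ($S{\left(x \right)} = x + 2 = 2 + x$)
$h{\left(k,N \right)} = - 5 k$
$E{\left(R \right)} = 5 \left(2 + 2 R\right) \left(3 + R\right)$ ($E{\left(R \right)} = - 5 \left(- \left(\left(2 + R\right) + R\right) \left(3 + R\right)\right) = - 5 \left(- \left(2 + 2 R\right) \left(3 + R\right)\right) = 5 \left(2 + 2 R\right) \left(3 + R\right)$)
$A{\left(E{\left(P{\left(5 \right)} \right)} \right)} + h{\left(55,-67 \right)} = \frac{32}{30 + 10 \cdot 5^{2} + 40 \cdot 5} - 275 = \frac{32}{30 + 10 \cdot 25 + 200} - 275 = \frac{32}{30 + 250 + 200} - 275 = \frac{32}{480} - 275 = 32 \cdot \frac{1}{480} - 275 = \frac{1}{15} - 275 = - \frac{4124}{15}$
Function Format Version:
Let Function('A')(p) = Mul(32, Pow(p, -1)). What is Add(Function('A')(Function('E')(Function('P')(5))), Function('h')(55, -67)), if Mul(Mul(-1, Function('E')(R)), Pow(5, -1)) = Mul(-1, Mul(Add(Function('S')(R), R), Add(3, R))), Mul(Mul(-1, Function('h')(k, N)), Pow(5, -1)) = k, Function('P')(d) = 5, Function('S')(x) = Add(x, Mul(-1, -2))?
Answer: Rational(-4124, 15) ≈ -274.93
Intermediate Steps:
Function('S')(x) = Add(2, x) (Function('S')(x) = Add(x, 2) = Add(2, x))
Function('h')(k, N) = Mul(-5, k)
Function('E')(R) = Mul(5, Add(2, Mul(2, R)), Add(3, R)) (Function('E')(R) = Mul(-5, Mul(-1, Mul(Add(Add(2, R), R), Add(3, R)))) = Mul(-5, Mul(-1, Mul(Add(2, Mul(2, R)), Add(3, R)))) = Mul(-5, Mul(-1, Add(2, Mul(2, R)), Add(3, R))) = Mul(5, Add(2, Mul(2, R)), Add(3, R)))
Add(Function('A')(Function('E')(Function('P')(5))), Function('h')(55, -67)) = Add(Mul(32, Pow(Add(30, Mul(10, Pow(5, 2)), Mul(40, 5)), -1)), Mul(-5, 55)) = Add(Mul(32, Pow(Add(30, Mul(10, 25), 200), -1)), -275) = Add(Mul(32, Pow(Add(30, 250, 200), -1)), -275) = Add(Mul(32, Pow(480, -1)), -275) = Add(Mul(32, Rational(1, 480)), -275) = Add(Rational(1, 15), -275) = Rational(-4124, 15)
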